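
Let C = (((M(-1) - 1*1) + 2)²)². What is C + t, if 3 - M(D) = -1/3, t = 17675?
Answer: 1460236/81 ≈ 18028.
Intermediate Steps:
M(D) = 10/3 (M(D) = 3 - (-1)/3 = 3 - 1*(-⅓) = 3 + ⅓ = 10/3)
C = 28561/81 (C = (((10/3 - 1*1) + 2)²)² = (((10/3 - 1) + 2)²)² = ((7/3 + 2)²)² = ((13/3)²)² = (169/9)² = 28561/81 ≈ 352.60)
C + t = 28561/81 + 17675 = 1460236/81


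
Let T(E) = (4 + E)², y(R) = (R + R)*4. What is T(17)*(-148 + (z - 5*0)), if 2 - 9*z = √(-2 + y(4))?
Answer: -65170 - 49*√30 ≈ -65438.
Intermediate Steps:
y(R) = 8*R (y(R) = (2*R)*4 = 8*R)
z = 2/9 - √30/9 (z = 2/9 - √(-2 + 8*4)/9 = 2/9 - √(-2 + 32)/9 = 2/9 - √30/9 ≈ -0.38636)
T(17)*(-148 + (z - 5*0)) = (4 + 17)²*(-148 + ((2/9 - √30/9) - 5*0)) = 21²*(-148 + ((2/9 - √30/9) + 0)) = 441*(-148 + (2/9 - √30/9)) = 441*(-1330/9 - √30/9) = -65170 - 49*√30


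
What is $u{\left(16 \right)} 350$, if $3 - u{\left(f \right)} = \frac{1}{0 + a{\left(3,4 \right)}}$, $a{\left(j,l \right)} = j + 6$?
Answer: $\frac{9100}{9} \approx 1011.1$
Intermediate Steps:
$a{\left(j,l \right)} = 6 + j$
$u{\left(f \right)} = \frac{26}{9}$ ($u{\left(f \right)} = 3 - \frac{1}{0 + \left(6 + 3\right)} = 3 - \frac{1}{0 + 9} = 3 - \frac{1}{9} = \frac{26}{9}$)
$u{\left(16 \right)} 350 = \frac{26}{9} \cdot 350 = \frac{9100}{9}$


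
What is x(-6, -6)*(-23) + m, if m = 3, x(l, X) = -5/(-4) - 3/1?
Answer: 173/4 ≈ 43.250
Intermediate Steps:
x(l, X) = -7/4 (x(l, X) = -5*(-¼) - 3*1 = 5/4 - 3 = -7/4)
x(-6, -6)*(-23) + m = -7/4*(-23) + 3 = 161/4 + 3 = 173/4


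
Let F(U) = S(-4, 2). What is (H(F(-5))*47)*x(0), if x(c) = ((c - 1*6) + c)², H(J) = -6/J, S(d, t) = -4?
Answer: 2538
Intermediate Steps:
F(U) = -4
x(c) = (-6 + 2*c)² (x(c) = ((c - 6) + c)² = ((-6 + c) + c)² = (-6 + 2*c)²)
(H(F(-5))*47)*x(0) = (-6/(-4)*47)*(4*(-3 + 0)²) = (-6*(-¼)*47)*(4*(-3)²) = ((3/2)*47)*(4*9) = (141/2)*36 = 2538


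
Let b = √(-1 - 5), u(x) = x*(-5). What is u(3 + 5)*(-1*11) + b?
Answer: 440 + I*√6 ≈ 440.0 + 2.4495*I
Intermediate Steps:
u(x) = -5*x
b = I*√6 (b = √(-6) = I*√6 ≈ 2.4495*I)
u(3 + 5)*(-1*11) + b = (-5*(3 + 5))*(-1*11) + I*√6 = -5*8*(-11) + I*√6 = -40*(-11) + I*√6 = 440 + I*√6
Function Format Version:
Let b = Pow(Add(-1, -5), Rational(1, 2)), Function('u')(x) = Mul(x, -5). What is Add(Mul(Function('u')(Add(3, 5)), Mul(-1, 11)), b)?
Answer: Add(440, Mul(I, Pow(6, Rational(1, 2)))) ≈ Add(440.00, Mul(2.4495, I))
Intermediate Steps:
Function('u')(x) = Mul(-5, x)
b = Mul(I, Pow(6, Rational(1, 2))) (b = Pow(-6, Rational(1, 2)) = Mul(I, Pow(6, Rational(1, 2))) ≈ Mul(2.4495, I))
Add(Mul(Function('u')(Add(3, 5)), Mul(-1, 11)), b) = Add(Mul(Mul(-5, Add(3, 5)), Mul(-1, 11)), Mul(I, Pow(6, Rational(1, 2)))) = Add(Mul(Mul(-5, 8), -11), Mul(I, Pow(6, Rational(1, 2)))) = Add(Mul(-40, -11), Mul(I, Pow(6, Rational(1, 2)))) = Add(440, Mul(I, Pow(6, Rational(1, 2))))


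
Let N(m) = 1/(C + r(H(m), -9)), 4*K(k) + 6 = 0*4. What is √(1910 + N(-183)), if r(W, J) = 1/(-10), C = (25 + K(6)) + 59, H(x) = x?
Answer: 5*√3242131/206 ≈ 43.704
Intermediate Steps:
K(k) = -3/2 (K(k) = -3/2 + (0*4)/4 = -3/2 + (¼)*0 = -3/2 + 0 = -3/2)
C = 165/2 (C = (25 - 3/2) + 59 = 47/2 + 59 = 165/2 ≈ 82.500)
r(W, J) = -⅒
N(m) = 5/412 (N(m) = 1/(165/2 - ⅒) = 1/(412/5) = 5/412)
√(1910 + N(-183)) = √(1910 + 5/412) = √(786925/412) = 5*√3242131/206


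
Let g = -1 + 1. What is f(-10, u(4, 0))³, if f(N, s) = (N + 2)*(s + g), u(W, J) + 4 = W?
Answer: 0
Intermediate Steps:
u(W, J) = -4 + W
g = 0
f(N, s) = s*(2 + N) (f(N, s) = (N + 2)*(s + 0) = (2 + N)*s = s*(2 + N))
f(-10, u(4, 0))³ = ((-4 + 4)*(2 - 10))³ = (0*(-8))³ = 0³ = 0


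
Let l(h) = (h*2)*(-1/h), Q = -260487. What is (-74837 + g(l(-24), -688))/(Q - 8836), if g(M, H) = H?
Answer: 75525/269323 ≈ 0.28043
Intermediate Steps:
l(h) = -2 (l(h) = (2*h)*(-1/h) = -2)
(-74837 + g(l(-24), -688))/(Q - 8836) = (-74837 - 688)/(-260487 - 8836) = -75525/(-269323) = -75525*(-1/269323) = 75525/269323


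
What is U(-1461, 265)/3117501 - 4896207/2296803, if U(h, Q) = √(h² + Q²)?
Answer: -1632069/765601 + √2204746/3117501 ≈ -2.1313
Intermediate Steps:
U(h, Q) = √(Q² + h²)
U(-1461, 265)/3117501 - 4896207/2296803 = √(265² + (-1461)²)/3117501 - 4896207/2296803 = √(70225 + 2134521)*(1/3117501) - 4896207*1/2296803 = √2204746*(1/3117501) - 1632069/765601 = √2204746/3117501 - 1632069/765601 = -1632069/765601 + √2204746/3117501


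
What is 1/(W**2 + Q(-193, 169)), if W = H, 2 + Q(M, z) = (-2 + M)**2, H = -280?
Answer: 1/116423 ≈ 8.5894e-6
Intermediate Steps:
Q(M, z) = -2 + (-2 + M)**2
W = -280
1/(W**2 + Q(-193, 169)) = 1/((-280)**2 + (-2 + (-2 - 193)**2)) = 1/(78400 + (-2 + (-195)**2)) = 1/(78400 + (-2 + 38025)) = 1/(78400 + 38023) = 1/116423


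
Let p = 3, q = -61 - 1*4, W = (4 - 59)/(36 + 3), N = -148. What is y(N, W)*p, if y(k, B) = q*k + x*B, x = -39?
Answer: 29025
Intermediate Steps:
W = -55/39 ≈ -1.4103
q = -65 (q = -61 - 4 = -65)
y(k, B) = -65*k - 39*B
y(N, W)*p = (-65*(-148) - 39*(-55/39))*3 = (9620 + 55)*3 = 9675*3 = 29025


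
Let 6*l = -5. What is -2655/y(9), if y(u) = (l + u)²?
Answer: -95580/2401 ≈ -39.808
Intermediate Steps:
l = -⅚ (l = (⅙)*(-5) = -⅚ ≈ -0.83333)
y(u) = (-⅚ + u)²
-2655/y(9) = -2655*36/(-5 + 6*9)² = -2655*36/(-5 + 54)² = -2655/((1/36)*49²) = -2655/((1/36)*2401) = -2655/2401/36 = -2655*36/2401 = -95580/2401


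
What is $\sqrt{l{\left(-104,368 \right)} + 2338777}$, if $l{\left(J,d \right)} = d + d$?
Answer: $\sqrt{2339513} \approx 1529.5$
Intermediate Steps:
$l{\left(J,d \right)} = 2 d$
$\sqrt{l{\left(-104,368 \right)} + 2338777} = \sqrt{2 \cdot 368 + 2338777} = \sqrt{736 + 2338777} = \sqrt{2339513}$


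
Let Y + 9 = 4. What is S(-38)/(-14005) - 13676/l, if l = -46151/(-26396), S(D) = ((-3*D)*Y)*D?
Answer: -1011337666628/129268951 ≈ -7823.5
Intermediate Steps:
Y = -5 (Y = -9 + 4 = -5)
S(D) = 15*D² (S(D) = (-3*D*(-5))*D = (15*D)*D = 15*D²)
l = 46151/26396 (l = -46151*(-1/26396) = 46151/26396 ≈ 1.7484)
S(-38)/(-14005) - 13676/l = (15*(-38)²)/(-14005) - 13676/46151/26396 = (15*1444)*(-1/14005) - 13676*26396/46151 = 21660*(-1/14005) - 360991696/46151 = -4332/2801 - 360991696/46151 = -1011337666628/129268951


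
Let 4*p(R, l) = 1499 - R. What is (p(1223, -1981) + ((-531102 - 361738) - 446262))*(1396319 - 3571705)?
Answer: 2912913641738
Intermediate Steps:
p(R, l) = 1499/4 - R/4 (p(R, l) = (1499 - R)/4 = 1499/4 - R/4)
(p(1223, -1981) + ((-531102 - 361738) - 446262))*(1396319 - 3571705) = ((1499/4 - ¼*1223) + ((-531102 - 361738) - 446262))*(1396319 - 3571705) = ((1499/4 - 1223/4) + (-892840 - 446262))*(-2175386) = (69 - 1339102)*(-2175386) = -1339033*(-2175386) = 2912913641738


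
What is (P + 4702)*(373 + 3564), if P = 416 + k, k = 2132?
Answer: 28543250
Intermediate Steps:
P = 2548 (P = 416 + 2132 = 2548)
(P + 4702)*(373 + 3564) = (2548 + 4702)*(373 + 3564) = 7250*3937 = 28543250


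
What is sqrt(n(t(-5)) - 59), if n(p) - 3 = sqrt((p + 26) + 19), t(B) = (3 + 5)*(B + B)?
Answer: sqrt(-56 + I*sqrt(35)) ≈ 0.39474 + 7.4937*I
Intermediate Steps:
t(B) = 16*B (t(B) = 8*(2*B) = 16*B)
n(p) = 3 + sqrt(45 + p) (n(p) = 3 + sqrt((p + 26) + 19) = 3 + sqrt((26 + p) + 19) = 3 + sqrt(45 + p))
sqrt(n(t(-5)) - 59) = sqrt((3 + sqrt(45 + 16*(-5))) - 59) = sqrt((3 + sqrt(45 - 80)) - 59) = sqrt((3 + sqrt(-35)) - 59) = sqrt((3 + I*sqrt(35)) - 59) = sqrt(-56 + I*sqrt(35))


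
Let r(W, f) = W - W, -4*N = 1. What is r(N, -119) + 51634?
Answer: 51634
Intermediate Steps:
N = -¼ (N = -¼*1 = -¼ ≈ -0.25000)
r(W, f) = 0
r(N, -119) + 51634 = 0 + 51634 = 51634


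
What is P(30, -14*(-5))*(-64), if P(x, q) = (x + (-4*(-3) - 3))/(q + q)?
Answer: -624/35 ≈ -17.829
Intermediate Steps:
P(x, q) = (9 + x)/(2*q) (P(x, q) = (x + (12 - 3))/((2*q)) = (x + 9)*(1/(2*q)) = (9 + x)*(1/(2*q)) = (9 + x)/(2*q))
P(30, -14*(-5))*(-64) = ((9 + 30)/(2*((-14*(-5)))))*(-64) = ((1/2)*39/70)*(-64) = ((1/2)*(1/70)*39)*(-64) = (39/140)*(-64) = -624/35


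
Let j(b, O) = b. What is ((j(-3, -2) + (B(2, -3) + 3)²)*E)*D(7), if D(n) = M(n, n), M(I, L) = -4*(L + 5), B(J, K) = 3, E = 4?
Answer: -6336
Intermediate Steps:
M(I, L) = -20 - 4*L (M(I, L) = -4*(5 + L) = -20 - 4*L)
D(n) = -20 - 4*n
((j(-3, -2) + (B(2, -3) + 3)²)*E)*D(7) = ((-3 + (3 + 3)²)*4)*(-20 - 4*7) = ((-3 + 6²)*4)*(-20 - 28) = ((-3 + 36)*4)*(-48) = (33*4)*(-48) = 132*(-48) = -6336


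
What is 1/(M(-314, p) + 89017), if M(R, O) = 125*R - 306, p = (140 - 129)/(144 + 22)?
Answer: 1/49461 ≈ 2.0218e-5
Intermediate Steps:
p = 11/166 ≈ 0.066265
M(R, O) = -306 + 125*R
1/(M(-314, p) + 89017) = 1/((-306 + 125*(-314)) + 89017) = 1/((-306 - 39250) + 89017) = 1/(-39556 + 89017) = 1/49461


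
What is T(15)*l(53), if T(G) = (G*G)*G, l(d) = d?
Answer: 178875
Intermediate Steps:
T(G) = G³ (T(G) = G²*G = G³)
T(15)*l(53) = 15³*53 = 3375*53 = 178875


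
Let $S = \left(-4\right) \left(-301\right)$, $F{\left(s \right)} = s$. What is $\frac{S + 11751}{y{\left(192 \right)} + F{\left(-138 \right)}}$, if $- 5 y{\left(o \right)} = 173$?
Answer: $- \frac{64775}{863} \approx -75.058$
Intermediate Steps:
$y{\left(o \right)} = - \frac{173}{5}$ ($y{\left(o \right)} = \left(- \frac{1}{5}\right) 173 = - \frac{173}{5}$)
$S = 1204$
$\frac{S + 11751}{y{\left(192 \right)} + F{\left(-138 \right)}} = \frac{1204 + 11751}{- \frac{173}{5} - 138} = \frac{12955}{- \frac{863}{5}} = 12955 \left(- \frac{5}{863}\right) = - \frac{64775}{863}$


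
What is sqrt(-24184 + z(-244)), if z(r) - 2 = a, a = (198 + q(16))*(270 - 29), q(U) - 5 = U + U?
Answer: sqrt(32453) ≈ 180.15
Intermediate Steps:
q(U) = 5 + 2*U (q(U) = 5 + (U + U) = 5 + 2*U)
a = 56635 (a = (198 + (5 + 2*16))*(270 - 29) = (198 + (5 + 32))*241 = (198 + 37)*241 = 235*241 = 56635)
z(r) = 56637 (z(r) = 2 + 56635 = 56637)
sqrt(-24184 + z(-244)) = sqrt(-24184 + 56637) = sqrt(32453)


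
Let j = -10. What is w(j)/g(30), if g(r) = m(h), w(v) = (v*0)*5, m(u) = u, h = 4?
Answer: 0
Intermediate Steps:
w(v) = 0 (w(v) = 0*5 = 0)
g(r) = 4
w(j)/g(30) = 0/4 = 0*(¼) = 0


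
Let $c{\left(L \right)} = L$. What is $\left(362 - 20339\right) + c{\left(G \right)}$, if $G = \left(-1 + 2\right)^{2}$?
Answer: $-19976$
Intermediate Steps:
$G = 1$ ($G = 1^{2} = 1$)
$\left(362 - 20339\right) + c{\left(G \right)} = \left(362 - 20339\right) + 1 = -19977 + 1 = -19976$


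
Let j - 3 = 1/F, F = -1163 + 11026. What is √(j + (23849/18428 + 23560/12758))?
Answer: √2063743862640960580272647/579708733478 ≈ 2.4781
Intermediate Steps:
F = 9863
j = 29590/9863 (j = 3 + 1/9863 = 29590/9863 ≈ 3.0001)
√(j + (23849/18428 + 23560/12758)) = √(29590/9863 + (23849/18428 + 23560/12758)) = √(29590/9863 + (23849*(1/18428) + 23560*(1/12758))) = √(29590/9863 + (23849/18428 + 11780/6379)) = √(29590/9863 + 369214611/117552212) = √(7119933661373/1159417466956) = √2063743862640960580272647/579708733478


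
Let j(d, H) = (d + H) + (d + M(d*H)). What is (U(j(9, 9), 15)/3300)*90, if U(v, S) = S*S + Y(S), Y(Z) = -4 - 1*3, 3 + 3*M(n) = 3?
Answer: 327/55 ≈ 5.9455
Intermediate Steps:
M(n) = 0 (M(n) = -1 + (1/3)*3 = -1 + 1 = 0)
Y(Z) = -7 (Y(Z) = -4 - 3 = -7)
j(d, H) = H + 2*d (j(d, H) = (d + H) + (d + 0) = (H + d) + d = H + 2*d)
U(v, S) = -7 + S**2 (U(v, S) = S*S - 7 = S**2 - 7 = -7 + S**2)
(U(j(9, 9), 15)/3300)*90 = ((-7 + 15**2)/3300)*90 = ((-7 + 225)*(1/3300))*90 = (218*(1/3300))*90 = (109/1650)*90 = 327/55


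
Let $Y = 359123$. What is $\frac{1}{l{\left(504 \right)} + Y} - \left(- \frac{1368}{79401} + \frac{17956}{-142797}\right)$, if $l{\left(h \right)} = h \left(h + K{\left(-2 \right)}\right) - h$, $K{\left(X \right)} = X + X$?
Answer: $\frac{17366103134705}{121462023950799} \approx 0.14298$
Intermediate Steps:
$K{\left(X \right)} = 2 X$
$l{\left(h \right)} = - h + h \left(-4 + h\right)$ ($l{\left(h \right)} = h \left(h + 2 \left(-2\right)\right) - h = h \left(h - 4\right) - h = h \left(-4 + h\right) - h = - h + h \left(-4 + h\right)$)
$\frac{1}{l{\left(504 \right)} + Y} - \left(- \frac{1368}{79401} + \frac{17956}{-142797}\right) = \frac{1}{504 \left(-5 + 504\right) + 359123} - \left(- \frac{1368}{79401} + \frac{17956}{-142797}\right) = \frac{1}{504 \cdot 499 + 359123} - \left(\left(-1368\right) \frac{1}{79401} + 17956 \left(- \frac{1}{142797}\right)\right) = \frac{1}{251496 + 359123} - \left(- \frac{24}{1393} - \frac{17956}{142797}\right) = \frac{1}{610619} - - \frac{28439836}{198916221} = \frac{1}{610619} + \frac{28439836}{198916221} = \frac{17366103134705}{121462023950799}$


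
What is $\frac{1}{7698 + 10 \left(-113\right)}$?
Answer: $\frac{1}{6568} \approx 0.00015225$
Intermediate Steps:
$\frac{1}{7698 + 10 \left(-113\right)} = \frac{1}{7698 - 1130} = \frac{1}{6568}$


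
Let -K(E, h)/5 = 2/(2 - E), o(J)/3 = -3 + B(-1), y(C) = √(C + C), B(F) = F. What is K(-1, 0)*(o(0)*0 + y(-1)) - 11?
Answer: -11 - 10*I*√2/3 ≈ -11.0 - 4.714*I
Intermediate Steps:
y(C) = √2*√C (y(C) = √(2*C) = √2*√C)
o(J) = -12 (o(J) = 3*(-3 - 1) = 3*(-4) = -12)
K(E, h) = -10/(2 - E)
K(-1, 0)*(o(0)*0 + y(-1)) - 11 = (10/(-2 - 1))*(-12*0 + √2*√(-1)) - 11 = (10/(-3))*(0 + √2*I) - 11 = (10*(-⅓))*(0 + I*√2) - 11 = -10*I*√2/3 - 11 = -11 - 10*I*√2/3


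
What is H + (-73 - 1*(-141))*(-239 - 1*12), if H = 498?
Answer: -16570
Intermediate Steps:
H + (-73 - 1*(-141))*(-239 - 1*12) = 498 + (-73 - 1*(-141))*(-239 - 1*12) = 498 + (-73 + 141)*(-239 - 12) = 498 + 68*(-251) = 498 - 17068 = -16570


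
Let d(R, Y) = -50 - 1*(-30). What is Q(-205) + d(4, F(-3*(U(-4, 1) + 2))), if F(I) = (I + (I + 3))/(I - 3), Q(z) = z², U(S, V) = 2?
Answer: 42005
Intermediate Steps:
F(I) = (3 + 2*I)/(-3 + I) (F(I) = (I + (3 + I))/(-3 + I) = (3 + 2*I)/(-3 + I))
d(R, Y) = -20 (d(R, Y) = -50 + 30 = -20)
Q(-205) + d(4, F(-3*(U(-4, 1) + 2))) = (-205)² - 20 = 42025 - 20 = 42005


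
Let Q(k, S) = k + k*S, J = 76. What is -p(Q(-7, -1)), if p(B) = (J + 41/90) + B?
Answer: -6881/90 ≈ -76.456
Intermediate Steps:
Q(k, S) = k + S*k
p(B) = 6881/90 + B (p(B) = (76 + 41/90) + B = 6881/90 + B)
-p(Q(-7, -1)) = -(6881/90 - 7*(1 - 1)) = -(6881/90 - 7*0) = -(6881/90 + 0) = -1*6881/90 = -6881/90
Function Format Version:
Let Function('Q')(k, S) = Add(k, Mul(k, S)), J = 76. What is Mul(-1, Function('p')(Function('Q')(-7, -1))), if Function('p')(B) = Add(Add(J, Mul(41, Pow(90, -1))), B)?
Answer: Rational(-6881, 90) ≈ -76.456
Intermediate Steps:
Function('Q')(k, S) = Add(k, Mul(S, k))
Function('p')(B) = Add(Rational(6881, 90), B) (Function('p')(B) = Add(Add(76, Mul(41, Pow(90, -1))), B) = Add(Add(76, Mul(41, Rational(1, 90))), B) = Add(Add(76, Rational(41, 90)), B) = Add(Rational(6881, 90), B))
Mul(-1, Function('p')(Function('Q')(-7, -1))) = Mul(-1, Add(Rational(6881, 90), Mul(-7, Add(1, -1)))) = Mul(-1, Add(Rational(6881, 90), Mul(-7, 0))) = Mul(-1, Add(Rational(6881, 90), 0)) = Mul(-1, Rational(6881, 90)) = Rational(-6881, 90)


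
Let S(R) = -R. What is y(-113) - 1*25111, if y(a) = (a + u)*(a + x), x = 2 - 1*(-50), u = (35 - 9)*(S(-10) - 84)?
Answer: 99146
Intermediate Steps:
u = -1924 (u = (35 - 9)*(-1*(-10) - 84) = 26*(10 - 84) = 26*(-74) = -1924)
x = 52 (x = 2 + 50 = 52)
y(a) = (-1924 + a)*(52 + a) (y(a) = (a - 1924)*(a + 52) = (-1924 + a)*(52 + a))
y(-113) - 1*25111 = (-100048 + (-113)² - 1872*(-113)) - 1*25111 = (-100048 + 12769 + 211536) - 25111 = 124257 - 25111 = 99146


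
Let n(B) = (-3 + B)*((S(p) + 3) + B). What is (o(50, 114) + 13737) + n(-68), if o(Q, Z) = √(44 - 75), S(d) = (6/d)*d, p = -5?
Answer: 17926 + I*√31 ≈ 17926.0 + 5.5678*I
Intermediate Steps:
S(d) = 6
n(B) = (-3 + B)*(9 + B) (n(B) = (-3 + B)*((6 + 3) + B) = (-3 + B)*(9 + B))
o(Q, Z) = I*√31 (o(Q, Z) = √(-31) = I*√31)
(o(50, 114) + 13737) + n(-68) = (I*√31 + 13737) + (-27 + (-68)² + 6*(-68)) = (13737 + I*√31) + (-27 + 4624 - 408) = (13737 + I*√31) + 4189 = 17926 + I*√31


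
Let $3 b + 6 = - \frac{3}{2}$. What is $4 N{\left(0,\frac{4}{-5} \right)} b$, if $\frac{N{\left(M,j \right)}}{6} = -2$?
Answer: $120$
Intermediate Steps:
$N{\left(M,j \right)} = -12$ ($N{\left(M,j \right)} = 6 \left(-2\right) = -12$)
$b = - \frac{5}{2}$ ($b = -2 + \frac{\left(-3\right) \frac{1}{2}}{3} = -2 + \frac{1}{3} \left(- \frac{3}{2}\right) = -2 - \frac{1}{2} = - \frac{5}{2} \approx -2.5$)
$4 N{\left(0,\frac{4}{-5} \right)} b = 4 \left(-12\right) \left(- \frac{5}{2}\right) = \left(-48\right) \left(- \frac{5}{2}\right) = 120$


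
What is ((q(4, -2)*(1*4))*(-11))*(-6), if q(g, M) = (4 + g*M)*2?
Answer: -2112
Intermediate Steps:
q(g, M) = 8 + 2*M*g (q(g, M) = (4 + M*g)*2 = 8 + 2*M*g)
((q(4, -2)*(1*4))*(-11))*(-6) = (((8 + 2*(-2)*4)*(1*4))*(-11))*(-6) = (((8 - 16)*4)*(-11))*(-6) = (-8*4*(-11))*(-6) = -32*(-11)*(-6) = 352*(-6) = -2112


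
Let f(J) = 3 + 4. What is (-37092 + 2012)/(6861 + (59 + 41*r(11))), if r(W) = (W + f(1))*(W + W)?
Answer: -8770/5789 ≈ -1.5149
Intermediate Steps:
f(J) = 7
r(W) = 2*W*(7 + W) (r(W) = (W + 7)*(W + W) = (7 + W)*(2*W) = 2*W*(7 + W))
(-37092 + 2012)/(6861 + (59 + 41*r(11))) = (-37092 + 2012)/(6861 + (59 + 41*(2*11*(7 + 11)))) = -35080/(6861 + (59 + 41*(2*11*18))) = -35080/(6861 + (59 + 41*396)) = -35080/(6861 + (59 + 16236)) = -35080/(6861 + 16295) = -35080/23156 = -35080*1/23156 = -8770/5789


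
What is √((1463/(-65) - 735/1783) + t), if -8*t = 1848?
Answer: I*√3410563738855/115895 ≈ 15.935*I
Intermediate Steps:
t = -231 (t = -⅛*1848 = -231)
√((1463/(-65) - 735/1783) + t) = √((1463/(-65) - 735/1783) - 231) = √((1463*(-1/65) - 735*1/1783) - 231) = √((-1463/65 - 735/1783) - 231) = √(-2656304/115895 - 231) = √(-29428049/115895) = I*√3410563738855/115895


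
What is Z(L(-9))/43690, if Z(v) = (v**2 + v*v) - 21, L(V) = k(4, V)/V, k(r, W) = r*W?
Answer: 11/43690 ≈ 0.00025177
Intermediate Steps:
k(r, W) = W*r
L(V) = 4 (L(V) = (V*4)/V = (4*V)/V = 4)
Z(v) = -21 + 2*v**2 (Z(v) = (v**2 + v**2) - 21 = 2*v**2 - 21 = -21 + 2*v**2)
Z(L(-9))/43690 = (-21 + 2*4**2)/43690 = (-21 + 2*16)*(1/43690) = (-21 + 32)*(1/43690) = 11*(1/43690) = 11/43690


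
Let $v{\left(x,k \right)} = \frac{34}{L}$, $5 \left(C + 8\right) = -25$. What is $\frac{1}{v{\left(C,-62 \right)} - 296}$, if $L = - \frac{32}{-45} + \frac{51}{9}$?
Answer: $- \frac{287}{83422} \approx -0.0034403$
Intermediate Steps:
$C = -13$ ($C = -8 + \frac{1}{5} \left(-25\right) = -8 - 5 = -13$)
$L = \frac{287}{45}$ ($L = \left(-32\right) \left(- \frac{1}{45}\right) + 51 \cdot \frac{1}{9} = \frac{32}{45} + \frac{17}{3} = \frac{287}{45} \approx 6.3778$)
$v{\left(x,k \right)} = \frac{1530}{287}$ ($v{\left(x,k \right)} = \frac{34}{\frac{287}{45}} = 34 \cdot \frac{45}{287} = \frac{1530}{287}$)
$\frac{1}{v{\left(C,-62 \right)} - 296} = \frac{1}{\frac{1530}{287} - 296} = \frac{1}{- \frac{83422}{287}} = - \frac{287}{83422}$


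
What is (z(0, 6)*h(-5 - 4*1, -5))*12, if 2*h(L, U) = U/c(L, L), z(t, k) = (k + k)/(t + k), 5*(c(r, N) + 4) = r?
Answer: 300/29 ≈ 10.345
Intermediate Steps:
c(r, N) = -4 + r/5
z(t, k) = 2*k/(k + t) (z(t, k) = (2*k)/(k + t) = 2*k/(k + t))
h(L, U) = U/(2*(-4 + L/5)) (h(L, U) = (U/(-4 + L/5))/2 = U/(2*(-4 + L/5)))
(z(0, 6)*h(-5 - 4*1, -5))*12 = ((2*6/(6 + 0))*((5/2)*(-5)/(-20 + (-5 - 4*1))))*12 = ((2*6/6)*((5/2)*(-5)/(-20 + (-5 - 4))))*12 = ((2*6*(⅙))*((5/2)*(-5)/(-20 - 9)))*12 = (2*((5/2)*(-5)/(-29)))*12 = (2*((5/2)*(-5)*(-1/29)))*12 = (2*(25/58))*12 = (25/29)*12 = 300/29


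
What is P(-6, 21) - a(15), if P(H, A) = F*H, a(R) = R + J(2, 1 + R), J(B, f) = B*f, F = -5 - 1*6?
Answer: 19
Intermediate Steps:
F = -11 (F = -5 - 6 = -11)
a(R) = 2 + 3*R (a(R) = R + 2*(1 + R) = R + (2 + 2*R) = 2 + 3*R)
P(H, A) = -11*H
P(-6, 21) - a(15) = -11*(-6) - (2 + 3*15) = 66 - (2 + 45) = 66 - 1*47 = 66 - 47 = 19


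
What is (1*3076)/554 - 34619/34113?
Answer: 42876331/9449301 ≈ 4.5375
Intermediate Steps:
(1*3076)/554 - 34619/34113 = 3076*(1/554) - 34619*1/34113 = 1538/277 - 34619/34113 = 42876331/9449301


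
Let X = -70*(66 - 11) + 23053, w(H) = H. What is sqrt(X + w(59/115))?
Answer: 2*sqrt(63491615)/115 ≈ 138.58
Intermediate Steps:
X = 19203 (X = -70*55 + 23053 = -3850 + 23053 = 19203)
sqrt(X + w(59/115)) = sqrt(19203 + 59/115) = sqrt(2208404/115) = 2*sqrt(63491615)/115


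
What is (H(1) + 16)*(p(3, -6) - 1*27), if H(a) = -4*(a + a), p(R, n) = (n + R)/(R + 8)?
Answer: -2400/11 ≈ -218.18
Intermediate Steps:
p(R, n) = (R + n)/(8 + R)
H(a) = -8*a
(H(1) + 16)*(p(3, -6) - 1*27) = (-8*1 + 16)*((3 - 6)/(8 + 3) - 1*27) = (-8 + 16)*(-3/11 - 27) = 8*((1/11)*(-3) - 27) = 8*(-3/11 - 27) = 8*(-300/11) = -2400/11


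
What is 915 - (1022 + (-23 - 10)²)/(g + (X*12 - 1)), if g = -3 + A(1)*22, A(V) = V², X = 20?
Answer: 233959/258 ≈ 906.82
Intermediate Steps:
g = 19 (g = -3 + 1²*22 = -3 + 1*22 = -3 + 22 = 19)
915 - (1022 + (-23 - 10)²)/(g + (X*12 - 1)) = 915 - (1022 + (-23 - 10)²)/(19 + (20*12 - 1)) = 915 - (1022 + (-33)²)/(19 + (240 - 1)) = 915 - (1022 + 1089)/(19 + 239) = 915 - 2111/258 = 233959/258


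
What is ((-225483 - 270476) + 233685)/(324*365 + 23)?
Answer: -262274/118283 ≈ -2.2173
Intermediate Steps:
((-225483 - 270476) + 233685)/(324*365 + 23) = (-495959 + 233685)/(118260 + 23) = -262274/118283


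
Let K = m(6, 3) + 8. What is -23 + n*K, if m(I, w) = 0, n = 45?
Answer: 337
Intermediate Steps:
K = 8 (K = 0 + 8 = 8)
-23 + n*K = -23 + 45*8 = -23 + 360 = 337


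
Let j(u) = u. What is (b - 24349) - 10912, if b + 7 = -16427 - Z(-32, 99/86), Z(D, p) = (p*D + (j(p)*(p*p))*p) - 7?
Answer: -2825456811601/54700816 ≈ -51653.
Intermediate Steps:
Z(D, p) = -7 + p**4 + D*p (Z(D, p) = (p*D + (p*(p*p))*p) - 7 = (D*p + (p*p**2)*p) - 7 = (D*p + p**3*p) - 7 = (D*p + p**4) - 7 = (p**4 + D*p) - 7 = -7 + p**4 + D*p)
b = -896651338625/54700816 (b = -7 + (-16427 - (-7 + (99/86)**4 - 3168/86)) = -7 + (-16427 - (-7 + (99*(1/86))**4 - 3168/86)) = -7 + (-16427 - (-7 + (99/86)**4 - 32*99/86)) = -7 + (-16427 - (-7 + 96059601/54700816 - 1584/43)) = -7 + (-16427 - 1*(-2301871519/54700816)) = -7 + (-16427 + 2301871519/54700816) = -7 - 896268432913/54700816 = -896651338625/54700816 ≈ -16392.)
(b - 24349) - 10912 = (-896651338625/54700816 - 24349) - 10912 = -2228561507409/54700816 - 10912 = -2825456811601/54700816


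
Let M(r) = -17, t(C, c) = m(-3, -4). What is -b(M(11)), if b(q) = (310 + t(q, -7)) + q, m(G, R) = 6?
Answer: -299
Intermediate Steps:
t(C, c) = 6
b(q) = 316 + q (b(q) = (310 + 6) + q = 316 + q)
-b(M(11)) = -(316 - 17) = -1*299 = -299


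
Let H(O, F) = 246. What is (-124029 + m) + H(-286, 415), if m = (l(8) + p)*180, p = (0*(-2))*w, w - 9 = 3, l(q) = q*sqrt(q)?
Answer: -123783 + 2880*sqrt(2) ≈ -1.1971e+5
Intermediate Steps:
l(q) = q**(3/2)
w = 12 (w = 9 + 3 = 12)
p = 0 (p = (0*(-2))*12 = 0*12 = 0)
m = 2880*sqrt(2) (m = (8**(3/2) + 0)*180 = (16*sqrt(2) + 0)*180 = (16*sqrt(2))*180 = 2880*sqrt(2) ≈ 4072.9)
(-124029 + m) + H(-286, 415) = (-124029 + 2880*sqrt(2)) + 246 = -123783 + 2880*sqrt(2)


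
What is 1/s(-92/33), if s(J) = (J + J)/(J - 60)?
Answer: 259/23 ≈ 11.261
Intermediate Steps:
s(J) = 2*J/(-60 + J) (s(J) = (2*J)/(-60 + J) = 2*J/(-60 + J))
1/s(-92/33) = 1/(2*(-92/33)/(-60 - 92/33)) = 1/(2*(-92/33)/(-2072/33)) = 1/(2*(-92/33)*(-33/2072)) = 1/(23/259) = 259/23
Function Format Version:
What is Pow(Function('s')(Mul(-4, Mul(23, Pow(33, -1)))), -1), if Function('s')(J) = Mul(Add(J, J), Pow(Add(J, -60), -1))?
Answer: Rational(259, 23) ≈ 11.261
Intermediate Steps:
Function('s')(J) = Mul(2, J, Pow(Add(-60, J), -1)) (Function('s')(J) = Mul(Mul(2, J), Pow(Add(-60, J), -1)) = Mul(2, J, Pow(Add(-60, J), -1)))
Pow(Function('s')(Mul(-4, Mul(23, Pow(33, -1)))), -1) = Pow(Mul(2, Mul(-4, Mul(23, Pow(33, -1))), Pow(Add(-60, Mul(-4, Mul(23, Pow(33, -1)))), -1)), -1) = Pow(Mul(2, Mul(-4, Mul(23, Rational(1, 33))), Pow(Add(-60, Mul(-4, Mul(23, Rational(1, 33)))), -1)), -1) = Pow(Mul(2, Mul(-4, Rational(23, 33)), Pow(Add(-60, Mul(-4, Rational(23, 33))), -1)), -1) = Pow(Mul(2, Rational(-92, 33), Pow(Add(-60, Rational(-92, 33)), -1)), -1) = Pow(Mul(2, Rational(-92, 33), Pow(Rational(-2072, 33), -1)), -1) = Pow(Mul(2, Rational(-92, 33), Rational(-33, 2072)), -1) = Pow(Rational(23, 259), -1) = Rational(259, 23)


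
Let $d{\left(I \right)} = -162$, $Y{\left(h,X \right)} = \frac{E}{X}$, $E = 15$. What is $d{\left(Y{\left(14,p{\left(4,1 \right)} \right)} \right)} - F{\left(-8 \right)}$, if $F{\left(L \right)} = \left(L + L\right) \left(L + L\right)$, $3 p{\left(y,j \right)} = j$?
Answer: $-418$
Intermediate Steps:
$p{\left(y,j \right)} = \frac{j}{3}$
$Y{\left(h,X \right)} = \frac{15}{X}$
$F{\left(L \right)} = 4 L^{2}$ ($F{\left(L \right)} = 2 L 2 L = 4 L^{2}$)
$d{\left(Y{\left(14,p{\left(4,1 \right)} \right)} \right)} - F{\left(-8 \right)} = -162 - 4 \left(-8\right)^{2} = -162 - 4 \cdot 64 = -162 - 256 = -418$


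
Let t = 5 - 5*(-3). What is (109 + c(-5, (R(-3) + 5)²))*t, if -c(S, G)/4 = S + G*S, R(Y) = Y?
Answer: 4180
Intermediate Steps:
c(S, G) = -4*S - 4*G*S (c(S, G) = -4*(S + G*S) = -4*S - 4*G*S)
t = 20 (t = 5 + 15 = 20)
(109 + c(-5, (R(-3) + 5)²))*t = (109 - 4*(-5)*(1 + (-3 + 5)²))*20 = (109 - 4*(-5)*(1 + 2²))*20 = (109 - 4*(-5)*(1 + 4))*20 = (109 - 4*(-5)*5)*20 = (109 + 100)*20 = 209*20 = 4180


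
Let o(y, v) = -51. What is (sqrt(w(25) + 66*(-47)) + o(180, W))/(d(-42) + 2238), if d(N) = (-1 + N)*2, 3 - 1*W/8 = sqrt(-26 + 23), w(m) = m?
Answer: -51/2152 + I*sqrt(3077)/2152 ≈ -0.023699 + 0.025776*I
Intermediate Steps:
W = 24 - 8*I*sqrt(3) (W = 24 - 8*sqrt(-26 + 23) = 24 - 8*I*sqrt(3) ≈ 24.0 - 13.856*I)
d(N) = -2 + 2*N
(sqrt(w(25) + 66*(-47)) + o(180, W))/(d(-42) + 2238) = (sqrt(25 + 66*(-47)) - 51)/((-2 + 2*(-42)) + 2238) = (sqrt(25 - 3102) - 51)/((-2 - 84) + 2238) = (sqrt(-3077) - 51)/(-86 + 2238) = (I*sqrt(3077) - 51)/2152 = (-51 + I*sqrt(3077))*(1/2152) = -51/2152 + I*sqrt(3077)/2152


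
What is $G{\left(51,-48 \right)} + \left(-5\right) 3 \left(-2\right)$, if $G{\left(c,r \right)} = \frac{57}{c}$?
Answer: $\frac{529}{17} \approx 31.118$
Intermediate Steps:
$G{\left(51,-48 \right)} + \left(-5\right) 3 \left(-2\right) = \frac{57}{51} + \left(-5\right) 3 \left(-2\right) = 57 \cdot \frac{1}{51} - -30 = \frac{19}{17} + 30 = \frac{529}{17}$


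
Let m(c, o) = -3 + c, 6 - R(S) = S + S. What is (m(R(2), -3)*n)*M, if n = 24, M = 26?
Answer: -624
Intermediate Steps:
R(S) = 6 - 2*S (R(S) = 6 - (S + S) = 6 - 2*S)
(m(R(2), -3)*n)*M = ((-3 + (6 - 2*2))*24)*26 = ((-3 + (6 - 4))*24)*26 = ((-3 + 2)*24)*26 = -1*24*26 = -24*26 = -624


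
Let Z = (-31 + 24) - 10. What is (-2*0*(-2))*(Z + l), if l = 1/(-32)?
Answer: 0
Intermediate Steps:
l = -1/32 ≈ -0.031250
Z = -17 (Z = -7 - 10 = -17)
(-2*0*(-2))*(Z + l) = (-2*0*(-2))*(-17 - 1/32) = (0*(-2))*(-545/32) = 0*(-545/32) = 0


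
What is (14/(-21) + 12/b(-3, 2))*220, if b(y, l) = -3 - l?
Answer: -2024/3 ≈ -674.67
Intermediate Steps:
(14/(-21) + 12/b(-3, 2))*220 = (14/(-21) + 12/(-3 - 1*2))*220 = (14*(-1/21) + 12/(-3 - 2))*220 = (-⅔ + 12/(-5))*220 = (-⅔ + 12*(-⅕))*220 = (-⅔ - 12/5)*220 = -46/15*220 = -2024/3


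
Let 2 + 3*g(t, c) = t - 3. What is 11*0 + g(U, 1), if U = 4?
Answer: -⅓ ≈ -0.33333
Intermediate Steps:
g(t, c) = -5/3 + t/3 (g(t, c) = -⅔ + (t - 3)/3 = -⅔ + (-3 + t)/3 = -⅔ + (-1 + t/3) = -5/3 + t/3)
11*0 + g(U, 1) = 11*0 + (-5/3 + (⅓)*4) = 0 + (-5/3 + 4/3) = 0 - ⅓ = -⅓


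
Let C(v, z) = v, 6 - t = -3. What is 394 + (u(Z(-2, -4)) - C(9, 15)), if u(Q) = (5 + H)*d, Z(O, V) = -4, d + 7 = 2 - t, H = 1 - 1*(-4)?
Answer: 245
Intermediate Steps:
t = 9 (t = 6 - 1*(-3) = 6 + 3 = 9)
H = 5 (H = 1 + 4 = 5)
d = -14 (d = -7 + (2 - 1*9) = -7 + (2 - 9) = -7 - 7 = -14)
u(Q) = -140 (u(Q) = (5 + 5)*(-14) = 10*(-14) = -140)
394 + (u(Z(-2, -4)) - C(9, 15)) = 394 + (-140 - 1*9) = 394 + (-140 - 9) = 394 - 149 = 245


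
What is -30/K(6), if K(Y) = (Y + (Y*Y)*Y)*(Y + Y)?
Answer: -5/444 ≈ -0.011261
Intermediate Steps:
K(Y) = 2*Y*(Y + Y³) (K(Y) = (Y + Y²*Y)*(2*Y) = (Y + Y³)*(2*Y) = 2*Y*(Y + Y³))
-30/K(6) = -30*1/(72*(1 + 6²)) = -30*1/(72*(1 + 36)) = -30/(2*36*37) = -30/2664 = -30*1/2664 = -5/444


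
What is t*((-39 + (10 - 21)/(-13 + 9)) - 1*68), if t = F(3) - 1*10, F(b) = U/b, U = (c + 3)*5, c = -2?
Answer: 3475/4 ≈ 868.75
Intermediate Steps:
U = 5 (U = (-2 + 3)*5 = 1*5 = 5)
F(b) = 5/b
t = -25/3 (t = 5/3 - 1*10 = 5*(1/3) - 10 = 5/3 - 10 = -25/3 ≈ -8.3333)
t*((-39 + (10 - 21)/(-13 + 9)) - 1*68) = -25*((-39 + (10 - 21)/(-13 + 9)) - 1*68)/3 = -25*((-39 - 11/(-4)) - 68)/3 = -25*((-39 - 11*(-1/4)) - 68)/3 = -25*((-39 + 11/4) - 68)/3 = -25*(-145/4 - 68)/3 = -25/3*(-417/4) = 3475/4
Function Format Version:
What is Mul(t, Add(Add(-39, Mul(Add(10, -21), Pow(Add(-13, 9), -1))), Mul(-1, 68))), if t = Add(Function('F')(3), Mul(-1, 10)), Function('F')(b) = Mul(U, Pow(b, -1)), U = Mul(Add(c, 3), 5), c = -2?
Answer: Rational(3475, 4) ≈ 868.75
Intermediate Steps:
U = 5 (U = Mul(Add(-2, 3), 5) = Mul(1, 5) = 5)
Function('F')(b) = Mul(5, Pow(b, -1))
t = Rational(-25, 3) (t = Add(Mul(5, Pow(3, -1)), Mul(-1, 10)) = Add(Mul(5, Rational(1, 3)), -10) = Add(Rational(5, 3), -10) = Rational(-25, 3) ≈ -8.3333)
Mul(t, Add(Add(-39, Mul(Add(10, -21), Pow(Add(-13, 9), -1))), Mul(-1, 68))) = Mul(Rational(-25, 3), Add(Add(-39, Mul(Add(10, -21), Pow(Add(-13, 9), -1))), Mul(-1, 68))) = Mul(Rational(-25, 3), Add(Add(-39, Mul(-11, Pow(-4, -1))), -68)) = Mul(Rational(-25, 3), Add(Add(-39, Mul(-11, Rational(-1, 4))), -68)) = Mul(Rational(-25, 3), Add(Add(-39, Rational(11, 4)), -68)) = Mul(Rational(-25, 3), Add(Rational(-145, 4), -68)) = Mul(Rational(-25, 3), Rational(-417, 4)) = Rational(3475, 4)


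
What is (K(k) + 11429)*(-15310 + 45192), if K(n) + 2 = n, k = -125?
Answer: 337726364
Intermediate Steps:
K(n) = -2 + n
(K(k) + 11429)*(-15310 + 45192) = ((-2 - 125) + 11429)*(-15310 + 45192) = (-127 + 11429)*29882 = 11302*29882 = 337726364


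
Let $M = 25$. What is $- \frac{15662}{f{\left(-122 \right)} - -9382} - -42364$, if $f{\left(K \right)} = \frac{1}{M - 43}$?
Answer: $\frac{7153938584}{168875} \approx 42362.0$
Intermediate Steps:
$f{\left(K \right)} = - \frac{1}{18}$ ($f{\left(K \right)} = \frac{1}{25 - 43} = \frac{1}{-18} = - \frac{1}{18}$)
$- \frac{15662}{f{\left(-122 \right)} - -9382} - -42364 = - \frac{15662}{- \frac{1}{18} - -9382} - -42364 = - \frac{15662}{- \frac{1}{18} + 9382} + 42364 = - \frac{15662}{\frac{168875}{18}} + 42364 = \left(-15662\right) \frac{18}{168875} + 42364 = - \frac{281916}{168875} + 42364 = \frac{7153938584}{168875}$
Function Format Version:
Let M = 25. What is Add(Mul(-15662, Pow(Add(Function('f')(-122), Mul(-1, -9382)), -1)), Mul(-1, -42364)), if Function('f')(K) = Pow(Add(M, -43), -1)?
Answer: Rational(7153938584, 168875) ≈ 42362.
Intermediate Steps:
Function('f')(K) = Rational(-1, 18) (Function('f')(K) = Pow(Add(25, -43), -1) = Pow(-18, -1) = Rational(-1, 18))
Add(Mul(-15662, Pow(Add(Function('f')(-122), Mul(-1, -9382)), -1)), Mul(-1, -42364)) = Add(Mul(-15662, Pow(Add(Rational(-1, 18), Mul(-1, -9382)), -1)), Mul(-1, -42364)) = Add(Mul(-15662, Pow(Add(Rational(-1, 18), 9382), -1)), 42364) = Add(Mul(-15662, Pow(Rational(168875, 18), -1)), 42364) = Add(Mul(-15662, Rational(18, 168875)), 42364) = Add(Rational(-281916, 168875), 42364) = Rational(7153938584, 168875)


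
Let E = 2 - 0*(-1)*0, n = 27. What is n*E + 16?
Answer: 70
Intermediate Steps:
E = 2 (E = 2 - 0*0 = 2 - 1*0 = 2 + 0 = 2)
n*E + 16 = 27*2 + 16 = 54 + 16 = 70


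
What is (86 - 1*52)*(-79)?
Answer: -2686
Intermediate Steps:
(86 - 1*52)*(-79) = (86 - 52)*(-79) = 34*(-79) = -2686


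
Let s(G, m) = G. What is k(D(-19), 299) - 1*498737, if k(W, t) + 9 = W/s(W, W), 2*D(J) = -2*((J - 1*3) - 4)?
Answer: -498745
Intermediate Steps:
D(J) = 7 - J (D(J) = (-2*((J - 1*3) - 4))/2 = (-2*((J - 3) - 4))/2 = (-2*((-3 + J) - 4))/2 = (-2*(-7 + J))/2 = (14 - 2*J)/2 = 7 - J)
k(W, t) = -8 (k(W, t) = -9 + W/W = -9 + 1 = -8)
k(D(-19), 299) - 1*498737 = -8 - 1*498737 = -8 - 498737 = -498745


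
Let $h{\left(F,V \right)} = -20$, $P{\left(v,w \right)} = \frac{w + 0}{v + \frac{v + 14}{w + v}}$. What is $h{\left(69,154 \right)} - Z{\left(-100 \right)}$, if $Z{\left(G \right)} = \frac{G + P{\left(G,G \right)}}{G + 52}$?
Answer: $- \frac{2636105}{119484} \approx -22.062$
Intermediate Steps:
$P{\left(v,w \right)} = \frac{w}{v + \frac{14 + v}{v + w}}$
$Z{\left(G \right)} = \frac{G + \frac{2 G^{2}}{14 + G + 2 G^{2}}}{52 + G}$ ($Z{\left(G \right)} = \frac{G + \frac{G \left(G + G\right)}{14 + G + G^{2} + G G}}{G + 52} = \frac{G + \frac{G 2 G}{14 + G + G^{2} + G^{2}}}{52 + G} = \frac{G + \frac{G 2 G}{14 + G + 2 G^{2}}}{52 + G} = \frac{G + \frac{2 G^{2}}{14 + G + 2 G^{2}}}{52 + G}$)
$h{\left(69,154 \right)} - Z{\left(-100 \right)} = -20 - - \frac{100 \left(14 + 2 \left(-100\right)^{2} + 3 \left(-100\right)\right)}{\left(52 - 100\right) \left(14 - 100 + 2 \left(-100\right)^{2}\right)} = -20 - - \frac{100 \left(14 + 2 \cdot 10000 - 300\right)}{\left(-48\right) \left(14 - 100 + 2 \cdot 10000\right)} = -20 - \left(-100\right) \left(- \frac{1}{48}\right) \frac{1}{14 - 100 + 20000} \left(14 + 20000 - 300\right) = -20 - \left(-100\right) \left(- \frac{1}{48}\right) \frac{1}{19914} \cdot 19714 = -20 - \frac{246425}{119484} = - \frac{2636105}{119484}$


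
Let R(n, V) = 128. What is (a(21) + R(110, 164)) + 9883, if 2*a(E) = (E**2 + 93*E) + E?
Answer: 22437/2 ≈ 11219.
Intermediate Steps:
a(E) = E**2/2 + 47*E (a(E) = ((E**2 + 93*E) + E)/2 = (E**2 + 94*E)/2 = E**2/2 + 47*E)
(a(21) + R(110, 164)) + 9883 = ((1/2)*21*(94 + 21) + 128) + 9883 = ((1/2)*21*115 + 128) + 9883 = (2415/2 + 128) + 9883 = 2671/2 + 9883 = 22437/2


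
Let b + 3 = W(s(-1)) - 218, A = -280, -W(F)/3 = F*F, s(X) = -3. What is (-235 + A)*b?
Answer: 127720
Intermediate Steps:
W(F) = -3*F² (W(F) = -3*F*F = -3*F²)
b = -248 (b = -3 + (-3*(-3)² - 218) = -3 + (-3*9 - 218) = -3 + (-27 - 218) = -3 - 245 = -248)
(-235 + A)*b = (-235 - 280)*(-248) = -515*(-248) = 127720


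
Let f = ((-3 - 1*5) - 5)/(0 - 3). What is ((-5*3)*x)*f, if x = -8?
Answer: 520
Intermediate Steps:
f = 13/3 (f = ((-3 - 5) - 5)/(-3) = (-8 - 5)*(-1/3) = -13*(-1/3) = 13/3 ≈ 4.3333)
((-5*3)*x)*f = (-5*3*(-8))*(13/3) = -15*(-8)*(13/3) = 120*(13/3) = 520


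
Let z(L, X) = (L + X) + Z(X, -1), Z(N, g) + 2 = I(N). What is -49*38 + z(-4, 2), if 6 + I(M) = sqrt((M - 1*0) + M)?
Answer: -1870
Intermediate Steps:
I(M) = -6 + sqrt(2)*sqrt(M) (I(M) = -6 + sqrt((M - 1*0) + M) = -6 + sqrt((M + 0) + M) = -6 + sqrt(M + M) = -6 + sqrt(2*M) = -6 + sqrt(2)*sqrt(M))
Z(N, g) = -8 + sqrt(2)*sqrt(N) (Z(N, g) = -2 + (-6 + sqrt(2)*sqrt(N)) = -8 + sqrt(2)*sqrt(N))
z(L, X) = -8 + L + X + sqrt(2)*sqrt(X) (z(L, X) = (L + X) + (-8 + sqrt(2)*sqrt(X)) = -8 + L + X + sqrt(2)*sqrt(X))
-49*38 + z(-4, 2) = -49*38 + (-8 - 4 + 2 + sqrt(2)*sqrt(2)) = -1862 + (-8 - 4 + 2 + 2) = -1862 - 8 = -1870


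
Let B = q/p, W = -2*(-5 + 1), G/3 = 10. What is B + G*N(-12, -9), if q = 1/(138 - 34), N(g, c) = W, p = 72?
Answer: 1797121/7488 ≈ 240.00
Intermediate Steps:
G = 30 (G = 3*10 = 30)
W = 8 (W = -2*(-4) = 8)
N(g, c) = 8
q = 1/104 ≈ 0.0096154
B = 1/7488 (B = (1/104)/72 = (1/104)*(1/72) = 1/7488 ≈ 0.00013355)
B + G*N(-12, -9) = 1/7488 + 30*8 = 1/7488 + 240 = 1797121/7488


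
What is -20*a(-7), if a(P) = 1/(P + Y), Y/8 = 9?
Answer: -4/13 ≈ -0.30769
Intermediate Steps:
Y = 72 (Y = 8*9 = 72)
a(P) = 1/(72 + P) (a(P) = 1/(P + 72) = 1/(72 + P))
-20*a(-7) = -20/(72 - 7) = -20/65 = -20*1/65 = -4/13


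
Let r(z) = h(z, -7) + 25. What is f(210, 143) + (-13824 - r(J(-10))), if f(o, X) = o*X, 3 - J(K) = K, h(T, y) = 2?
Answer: 16179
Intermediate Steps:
J(K) = 3 - K
f(o, X) = X*o
r(z) = 27 (r(z) = 2 + 25 = 27)
f(210, 143) + (-13824 - r(J(-10))) = 143*210 + (-13824 - 1*27) = 30030 + (-13824 - 27) = 30030 - 13851 = 16179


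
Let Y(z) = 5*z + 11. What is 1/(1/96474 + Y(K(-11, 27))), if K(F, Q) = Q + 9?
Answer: 96474/18426535 ≈ 0.0052356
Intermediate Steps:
K(F, Q) = 9 + Q
Y(z) = 11 + 5*z
1/(1/96474 + Y(K(-11, 27))) = 1/(1/96474 + (11 + 5*(9 + 27))) = 1/(1/96474 + (11 + 5*36)) = 1/(1/96474 + (11 + 180)) = 1/(1/96474 + 191) = 1/(18426535/96474) = 96474/18426535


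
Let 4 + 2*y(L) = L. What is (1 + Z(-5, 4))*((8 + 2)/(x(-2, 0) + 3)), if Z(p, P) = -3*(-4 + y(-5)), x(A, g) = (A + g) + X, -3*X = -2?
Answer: 159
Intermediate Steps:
X = 2/3 (X = -1/3*(-2) = 2/3 ≈ 0.66667)
y(L) = -2 + L/2
x(A, g) = 2/3 + A + g (x(A, g) = (A + g) + 2/3 = 2/3 + A + g)
Z(p, P) = 51/2 (Z(p, P) = -3*(-4 + (-2 + (1/2)*(-5))) = -3*(-4 + (-2 - 5/2)) = -3*(-4 - 9/2) = -3*(-17/2) = 51/2)
(1 + Z(-5, 4))*((8 + 2)/(x(-2, 0) + 3)) = (1 + 51/2)*((8 + 2)/((2/3 - 2 + 0) + 3)) = 53*(10/(-4/3 + 3))/2 = 53*(10/(5/3))/2 = 53*(10*(3/5))/2 = (53/2)*6 = 159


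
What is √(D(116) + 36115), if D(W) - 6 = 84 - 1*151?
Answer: 3*√4006 ≈ 189.88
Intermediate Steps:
D(W) = -61 (D(W) = 6 + (84 - 1*151) = 6 + (84 - 151) = 6 - 67 = -61)
√(D(116) + 36115) = √(-61 + 36115) = √36054 = 3*√4006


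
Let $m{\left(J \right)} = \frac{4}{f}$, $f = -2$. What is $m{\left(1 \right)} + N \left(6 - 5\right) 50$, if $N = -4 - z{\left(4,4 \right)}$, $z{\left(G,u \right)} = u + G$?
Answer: $-602$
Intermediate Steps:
$m{\left(J \right)} = -2$ ($m{\left(J \right)} = \frac{4}{-2} = 4 \left(- \frac{1}{2}\right) = -2$)
$z{\left(G,u \right)} = G + u$
$N = -12$ ($N = -4 - \left(4 + 4\right) = -4 - 8 = -12$)
$m{\left(1 \right)} + N \left(6 - 5\right) 50 = -2 + - 12 \left(6 - 5\right) 50 = -2 + \left(-12\right) 1 \cdot 50 = -2 - 600 = -602$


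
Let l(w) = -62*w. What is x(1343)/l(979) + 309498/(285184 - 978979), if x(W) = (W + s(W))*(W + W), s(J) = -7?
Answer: -418077748654/7018661485 ≈ -59.567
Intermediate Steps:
x(W) = 2*W*(-7 + W) (x(W) = (W - 7)*(W + W) = (-7 + W)*(2*W) = 2*W*(-7 + W))
x(1343)/l(979) + 309498/(285184 - 978979) = (2*1343*(-7 + 1343))/((-62*979)) + 309498/(285184 - 978979) = (2*1343*1336)/(-60698) + 309498/(-693795) = 3588496*(-1/60698) + 309498*(-1/693795) = -1794248/30349 - 103166/231265 = -418077748654/7018661485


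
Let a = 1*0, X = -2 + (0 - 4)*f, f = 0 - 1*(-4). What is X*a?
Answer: 0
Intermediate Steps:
f = 4 (f = 0 + 4 = 4)
X = -18 (X = -2 + (0 - 4)*4 = -2 - 4*4 = -2 - 16 = -18)
a = 0
X*a = -18*0 = 0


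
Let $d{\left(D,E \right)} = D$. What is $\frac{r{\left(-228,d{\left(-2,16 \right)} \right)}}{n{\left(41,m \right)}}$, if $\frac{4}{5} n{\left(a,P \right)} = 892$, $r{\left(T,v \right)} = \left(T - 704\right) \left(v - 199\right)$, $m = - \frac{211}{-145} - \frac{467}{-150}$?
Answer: $\frac{187332}{1115} \approx 168.01$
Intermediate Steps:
$m = \frac{19873}{4350}$ ($m = \left(-211\right) \left(- \frac{1}{145}\right) - - \frac{467}{150} = \frac{211}{145} + \frac{467}{150} = \frac{19873}{4350} \approx 4.5685$)
$r{\left(T,v \right)} = \left(-704 + T\right) \left(-199 + v\right)$
$n{\left(a,P \right)} = 1115$ ($n{\left(a,P \right)} = \frac{5}{4} \cdot 892 = 1115$)
$\frac{r{\left(-228,d{\left(-2,16 \right)} \right)}}{n{\left(41,m \right)}} = \frac{140096 - -1408 - -45372 - -456}{1115} = \left(140096 + 1408 + 45372 + 456\right) \frac{1}{1115} = 187332 \cdot \frac{1}{1115} = \frac{187332}{1115}$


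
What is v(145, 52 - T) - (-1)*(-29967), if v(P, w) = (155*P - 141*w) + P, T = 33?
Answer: -10026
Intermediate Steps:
v(P, w) = -141*w + 156*P (v(P, w) = (-141*w + 155*P) + P = -141*w + 156*P)
v(145, 52 - T) - (-1)*(-29967) = (-141*(52 - 1*33) + 156*145) - (-1)*(-29967) = (-141*(52 - 33) + 22620) - 1*29967 = (-141*19 + 22620) - 29967 = (-2679 + 22620) - 29967 = 19941 - 29967 = -10026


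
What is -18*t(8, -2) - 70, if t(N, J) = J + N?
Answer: -178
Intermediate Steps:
-18*t(8, -2) - 70 = -18*(-2 + 8) - 70 = -18*6 - 70 = -108 - 70 = -178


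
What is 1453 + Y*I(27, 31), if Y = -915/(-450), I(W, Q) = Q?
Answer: 45481/30 ≈ 1516.0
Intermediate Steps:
Y = 61/30 (Y = -915*(-1/450) = 61/30 ≈ 2.0333)
1453 + Y*I(27, 31) = 1453 + (61/30)*31 = 1453 + 1891/30 = 45481/30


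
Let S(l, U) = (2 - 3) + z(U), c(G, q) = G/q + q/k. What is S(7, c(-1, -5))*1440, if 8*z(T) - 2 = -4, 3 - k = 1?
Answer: -1800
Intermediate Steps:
k = 2 (k = 3 - 1*1 = 3 - 1 = 2)
z(T) = -1/4 (z(T) = 1/4 + (1/8)*(-4) = 1/4 - 1/2 = -1/4)
c(G, q) = q/2 + G/q (c(G, q) = G/q + q/2 = q/2 + G/q)
S(l, U) = -5/4 (S(l, U) = (2 - 3) - 1/4 = -1 - 1/4 = -5/4)
S(7, c(-1, -5))*1440 = -5/4*1440 = -1800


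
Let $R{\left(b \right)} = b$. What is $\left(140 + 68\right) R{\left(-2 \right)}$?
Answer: $-416$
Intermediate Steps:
$\left(140 + 68\right) R{\left(-2 \right)} = \left(140 + 68\right) \left(-2\right) = 208 \left(-2\right) = -416$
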